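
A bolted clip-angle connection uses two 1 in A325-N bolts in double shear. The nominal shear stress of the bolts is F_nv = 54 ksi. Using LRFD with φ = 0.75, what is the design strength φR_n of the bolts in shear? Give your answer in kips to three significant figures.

A_b = π × 1² / 4 = 0.7854 in².
R_n = F_nv · A_b · n · n_s = 54 × 0.7854 × 2 × 2 = 169.6 kips.
Design strength φR_n = 0.75 × 169.6 = 127 kips.

127 kips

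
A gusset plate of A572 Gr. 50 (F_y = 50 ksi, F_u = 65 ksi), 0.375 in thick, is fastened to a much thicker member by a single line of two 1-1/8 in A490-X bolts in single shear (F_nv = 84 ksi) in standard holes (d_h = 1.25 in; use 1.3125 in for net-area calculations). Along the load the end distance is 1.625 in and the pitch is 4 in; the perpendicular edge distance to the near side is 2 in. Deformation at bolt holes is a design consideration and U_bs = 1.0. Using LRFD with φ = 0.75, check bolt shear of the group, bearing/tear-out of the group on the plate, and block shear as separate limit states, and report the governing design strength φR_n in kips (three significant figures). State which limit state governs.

Bolt shear: A_b = π·1.125²/4 = 0.994 in²; R_n = 84 × 0.994 × 2 × 1 = 167 kips → 0.75 × 167 = 125 kips.
Bearing: edge l_c = 1, r_n = 29.25 kips; interior l_c = 2.75, r_n = 65.81 kips; R_n = 29.25 + 1·65.81 = 95.06 kips → 71.3 kips.
Block shear: A_gv = 2.109, A_nv = 1.371, A_nt = 0.5039 in²; R_n = min(0.6F_uA_nv, 0.6F_yA_gv) + U_bs·F_u·A_nt = 86.23 kips → 64.7 kips.
Block shear governs: 64.7 kips.

64.7 kips (block shear governs)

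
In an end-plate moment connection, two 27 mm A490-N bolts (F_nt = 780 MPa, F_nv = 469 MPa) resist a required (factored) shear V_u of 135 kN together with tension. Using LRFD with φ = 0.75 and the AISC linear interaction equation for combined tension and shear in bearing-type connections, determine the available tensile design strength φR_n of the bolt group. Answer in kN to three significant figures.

646 kN

A_b = π·27²/4 = 572.6 mm²; f_rv = 135 × 1000 / (2 × 572.6) = 117.9 MPa.
F'_nt = 1.3 F_nt − (F_nt / φF_nv) f_rv = 1.3·780 − (780/(0.75·469))·117.9 = 752.6 MPa, capped at F_nt → F'_nt = 752.6 MPa.
R_n = F'_nt · A_b · n = 752.6 × 572.6 × 2 / 1000 = 861.8 kN.
Design strength φR_n = 0.75 × 861.8 = 646 kN.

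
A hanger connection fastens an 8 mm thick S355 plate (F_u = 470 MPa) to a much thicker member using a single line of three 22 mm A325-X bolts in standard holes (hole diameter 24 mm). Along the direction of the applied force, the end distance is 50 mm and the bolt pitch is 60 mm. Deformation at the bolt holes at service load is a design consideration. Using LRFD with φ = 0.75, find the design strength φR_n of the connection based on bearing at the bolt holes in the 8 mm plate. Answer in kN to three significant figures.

372 kN

Per bolt r_n = 1.2 l_c t F_u ≤ 2.4 d t F_u; upper limit = 2.4 × 22 × 8 × 470 / 1000 = 198.5 kN.
Edge bolt: l_c = 50 − 24/2 = 38 mm → 1.2 × 38 × 8 × 470 / 1000 = 171.5 → r_n = 171.5 kN.
Interior bolts: l_c = 60 − 24 = 36 mm → 1.2 × 36 × 8 × 470 / 1000 = 162.4 → r_n = 162.4 kN.
R_n = 1 × 171.5 + 2 × 162.4 = 496.3 kN.
Design strength φR_n = 0.75 × 496.3 = 372 kN.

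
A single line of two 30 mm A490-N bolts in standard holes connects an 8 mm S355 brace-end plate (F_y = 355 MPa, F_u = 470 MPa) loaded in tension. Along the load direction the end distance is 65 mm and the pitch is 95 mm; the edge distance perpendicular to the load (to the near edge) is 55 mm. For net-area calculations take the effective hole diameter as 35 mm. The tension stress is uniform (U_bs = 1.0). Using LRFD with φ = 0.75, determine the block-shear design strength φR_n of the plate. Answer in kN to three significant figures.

288 kN

Shear plane L_v = 65 + 1·95 = 160 mm; A_gv = 160 × 8 = 1280 mm².
A_nv = (160 − 1.5·35) × 8 = 860 mm².
A_nt = (55 − 0.5·35) × 8 = 300 mm².
0.6 F_u A_nv = 242.5 kN; 0.6 F_y A_gv = 272.6 kN → shear rupture governs the shear term.
R_n = 242.5 + 1.0 × 470 × 300 / 1000 = 383.5 kN.
Design strength φR_n = 0.75 × 383.5 = 288 kN.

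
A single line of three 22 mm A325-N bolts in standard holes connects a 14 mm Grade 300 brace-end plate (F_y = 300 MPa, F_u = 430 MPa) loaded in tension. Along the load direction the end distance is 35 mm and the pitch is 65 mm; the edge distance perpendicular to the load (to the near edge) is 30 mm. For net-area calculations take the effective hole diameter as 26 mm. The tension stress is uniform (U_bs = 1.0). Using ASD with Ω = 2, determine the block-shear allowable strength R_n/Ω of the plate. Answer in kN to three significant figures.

232 kN

Shear plane L_v = 35 + 2·65 = 165 mm; A_gv = 165 × 14 = 2310 mm².
A_nv = (165 − 2.5·26) × 14 = 1400 mm².
A_nt = (30 − 0.5·26) × 14 = 238 mm².
0.6 F_u A_nv = 361.2 kN; 0.6 F_y A_gv = 415.8 kN → shear rupture governs the shear term.
R_n = 361.2 + 1.0 × 430 × 238 / 1000 = 463.5 kN.
Allowable strength R_n/Ω = 463.5 / 2 = 232 kN.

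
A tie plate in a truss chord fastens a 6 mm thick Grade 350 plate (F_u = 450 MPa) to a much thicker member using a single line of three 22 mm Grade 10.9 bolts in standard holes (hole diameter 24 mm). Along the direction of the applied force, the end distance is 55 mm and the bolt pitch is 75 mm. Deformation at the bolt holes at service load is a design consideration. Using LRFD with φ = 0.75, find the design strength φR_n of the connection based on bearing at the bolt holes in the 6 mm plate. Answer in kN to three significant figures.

318 kN

Per bolt r_n = 1.2 l_c t F_u ≤ 2.4 d t F_u; upper limit = 2.4 × 22 × 6 × 450 / 1000 = 142.6 kN.
Edge bolt: l_c = 55 − 24/2 = 43 mm → 1.2 × 43 × 6 × 450 / 1000 = 139.3 → r_n = 139.3 kN.
Interior bolts: l_c = 75 − 24 = 51 mm → 1.2 × 51 × 6 × 450 / 1000 = 165.2 → r_n = 142.6 kN.
R_n = 1 × 139.3 + 2 × 142.6 = 424.4 kN.
Design strength φR_n = 0.75 × 424.4 = 318 kN.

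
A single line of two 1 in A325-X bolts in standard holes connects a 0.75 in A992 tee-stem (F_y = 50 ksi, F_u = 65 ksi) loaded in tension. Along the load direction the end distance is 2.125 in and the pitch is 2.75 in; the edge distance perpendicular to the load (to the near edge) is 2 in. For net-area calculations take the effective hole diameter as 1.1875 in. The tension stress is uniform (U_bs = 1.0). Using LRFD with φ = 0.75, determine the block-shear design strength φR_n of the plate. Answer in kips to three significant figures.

Shear plane L_v = 2.125 + 1·2.75 = 4.875 in; A_gv = 4.875 × 0.75 = 3.656 in².
A_nv = (4.875 − 1.5·1.1875) × 0.75 = 2.32 in².
A_nt = (2 − 0.5·1.1875) × 0.75 = 1.055 in².
0.6 F_u A_nv = 90.49 kips; 0.6 F_y A_gv = 109.7 kips → shear rupture governs the shear term.
R_n = 90.49 + 1.0 × 65 × 1.055 = 159 kips.
Design strength φR_n = 0.75 × 159 = 119 kips.

119 kips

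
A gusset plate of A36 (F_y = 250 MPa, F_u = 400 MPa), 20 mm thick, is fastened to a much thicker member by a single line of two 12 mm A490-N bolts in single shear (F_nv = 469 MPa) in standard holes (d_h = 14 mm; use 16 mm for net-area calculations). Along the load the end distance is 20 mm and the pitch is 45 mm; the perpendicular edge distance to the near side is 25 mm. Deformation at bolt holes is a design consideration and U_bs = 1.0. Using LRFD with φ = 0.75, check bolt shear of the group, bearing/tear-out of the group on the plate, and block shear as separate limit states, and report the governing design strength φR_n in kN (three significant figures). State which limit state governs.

Bolt shear: A_b = π·12²/4 = 113.1 mm²; R_n = 469 × 113.1 × 2 × 1 / 1000 = 106.1 kN → 0.75 × 106.1 = 79.6 kN.
Bearing: edge l_c = 13, r_n = 124.8 kN; interior l_c = 31, r_n = 230.4 kN; R_n = 124.8 + 1·230.4 = 355.2 kN → 266 kN.
Block shear: A_gv = 1300, A_nv = 820, A_nt = 340 mm²; R_n = min(0.6F_uA_nv, 0.6F_yA_gv) + U_bs·F_u·A_nt = 331 kN → 248 kN.
Bolt shear governs: 79.6 kN.

79.6 kN (bolt shear governs)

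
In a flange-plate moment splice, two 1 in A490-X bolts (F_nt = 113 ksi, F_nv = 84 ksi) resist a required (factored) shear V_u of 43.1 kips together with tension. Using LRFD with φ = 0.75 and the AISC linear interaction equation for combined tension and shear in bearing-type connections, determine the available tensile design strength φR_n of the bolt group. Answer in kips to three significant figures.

A_b = π·1²/4 = 0.7854 in²; f_rv = 43.1 / (2 × 0.7854) = 27.44 ksi.
F'_nt = 1.3 F_nt − (F_nt / φF_nv) f_rv = 1.3·113 − (113/(0.75·84))·27.44 = 97.69 ksi, capped at F_nt → F'_nt = 97.69 ksi.
R_n = F'_nt · A_b · n = 97.69 × 0.7854 × 2 = 153.4 kips.
Design strength φR_n = 0.75 × 153.4 = 115 kips.

115 kips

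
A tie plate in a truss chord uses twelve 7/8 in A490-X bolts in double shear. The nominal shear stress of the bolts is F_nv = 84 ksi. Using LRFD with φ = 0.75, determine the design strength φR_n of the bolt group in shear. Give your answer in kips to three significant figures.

909 kips

A_b = π × 0.875² / 4 = 0.6013 in².
R_n = F_nv · A_b · n · n_s = 84 × 0.6013 × 12 × 2 = 1212 kips.
Design strength φR_n = 0.75 × 1212 = 909 kips.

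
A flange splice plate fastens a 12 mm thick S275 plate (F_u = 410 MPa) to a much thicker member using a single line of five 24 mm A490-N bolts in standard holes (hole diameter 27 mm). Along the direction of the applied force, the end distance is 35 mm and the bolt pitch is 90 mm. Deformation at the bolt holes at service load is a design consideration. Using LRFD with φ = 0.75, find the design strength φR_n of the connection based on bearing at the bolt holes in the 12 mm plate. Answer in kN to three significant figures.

945 kN

Per bolt r_n = 1.2 l_c t F_u ≤ 2.4 d t F_u; upper limit = 2.4 × 24 × 12 × 410 / 1000 = 283.4 kN.
Edge bolt: l_c = 35 − 27/2 = 21.5 mm → 1.2 × 21.5 × 12 × 410 / 1000 = 126.9 → r_n = 126.9 kN.
Interior bolts: l_c = 90 − 27 = 63 mm → 1.2 × 63 × 12 × 410 / 1000 = 372 → r_n = 283.4 kN.
R_n = 1 × 126.9 + 4 × 283.4 = 1261 kN.
Design strength φR_n = 0.75 × 1261 = 945 kN.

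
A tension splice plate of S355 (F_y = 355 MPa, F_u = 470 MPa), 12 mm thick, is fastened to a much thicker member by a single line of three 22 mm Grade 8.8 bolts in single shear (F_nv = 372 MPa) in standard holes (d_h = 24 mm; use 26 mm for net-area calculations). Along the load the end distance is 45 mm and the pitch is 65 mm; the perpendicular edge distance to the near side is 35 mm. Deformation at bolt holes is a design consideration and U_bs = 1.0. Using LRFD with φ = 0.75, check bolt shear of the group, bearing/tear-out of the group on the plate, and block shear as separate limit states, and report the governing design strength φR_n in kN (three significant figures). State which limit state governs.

318 kN (bolt shear governs)

Bolt shear: A_b = π·22²/4 = 380.1 mm²; R_n = 372 × 380.1 × 3 × 1 / 1000 = 424.2 kN → 0.75 × 424.2 = 318 kN.
Bearing: edge l_c = 33, r_n = 223.3 kN; interior l_c = 41, r_n = 277.5 kN; R_n = 223.3 + 2·277.5 = 778.3 kN → 584 kN.
Block shear: A_gv = 2100, A_nv = 1320, A_nt = 264 mm²; R_n = min(0.6F_uA_nv, 0.6F_yA_gv) + U_bs·F_u·A_nt = 496.3 kN → 372 kN.
Bolt shear governs: 318 kN.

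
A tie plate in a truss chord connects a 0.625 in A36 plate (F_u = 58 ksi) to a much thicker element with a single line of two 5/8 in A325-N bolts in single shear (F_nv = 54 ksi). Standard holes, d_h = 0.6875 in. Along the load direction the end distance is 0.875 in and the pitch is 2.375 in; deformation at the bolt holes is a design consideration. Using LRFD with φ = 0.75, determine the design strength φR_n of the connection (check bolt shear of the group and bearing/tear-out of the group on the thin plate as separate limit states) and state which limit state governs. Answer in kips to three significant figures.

24.9 kips (bolt shear governs)

Bolt shear: A_b = π·0.625²/4 = 0.3068 in²; R_n = 54 × 0.3068 × 2 × 1 = 33.13 kips → 0.75 × 33.13 = 24.9 kips.
Bearing (1.2 l_c t F_u ≤ 2.4 d t F_u): upper limit = 2.4·0.625·0.625·58 = 54.38 kips.
  Edge l_c = 0.875 − 0.6875/2 = 0.5312 → r_n = 23.11 kips; interior l_c = 2.375 − 0.6875 = 1.688 → r_n = 54.38 kips.
  R_n,bearing = 1·23.11 + 1·54.38 = 77.48 kips → 0.75 × 77.48 = 58.1 kips.
Bolt shear governs: 24.9 kips.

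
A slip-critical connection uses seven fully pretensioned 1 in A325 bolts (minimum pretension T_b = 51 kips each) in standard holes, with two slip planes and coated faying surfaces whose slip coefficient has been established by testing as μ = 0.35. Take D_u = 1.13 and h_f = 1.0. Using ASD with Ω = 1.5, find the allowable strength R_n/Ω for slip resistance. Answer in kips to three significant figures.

R_n = μ · D_u · h_f · T_b · n_s · n_b = 0.35 × 1.13 × 1.0 × 51 × 2 × 7 = 282.4 kips.
Allowable strength R_n/Ω = 282.4 / 1.5 = 188 kips.

188 kips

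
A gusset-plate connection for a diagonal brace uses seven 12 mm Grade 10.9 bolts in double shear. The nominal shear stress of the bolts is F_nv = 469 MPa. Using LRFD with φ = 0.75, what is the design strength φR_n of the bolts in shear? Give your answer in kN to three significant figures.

A_b = π × 12² / 4 = 113.1 mm².
R_n = F_nv · A_b · n · n_s = 469 × 113.1 × 7 × 2 / 1000 = 742.6 kN.
Design strength φR_n = 0.75 × 742.6 = 557 kN.

557 kN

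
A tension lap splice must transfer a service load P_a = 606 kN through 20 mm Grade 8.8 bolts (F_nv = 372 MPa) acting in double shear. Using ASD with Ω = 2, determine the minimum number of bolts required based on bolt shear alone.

A_b = π·20²/4 = 314.2 mm².
Per-bolt allowable strength R_n/Ω = 372 × 314.2 × 2 / 1000 / 2 = 116.9 kN.
n ≥ 606 / 116.9 = 5.185 → use 6 bolts.

6 bolts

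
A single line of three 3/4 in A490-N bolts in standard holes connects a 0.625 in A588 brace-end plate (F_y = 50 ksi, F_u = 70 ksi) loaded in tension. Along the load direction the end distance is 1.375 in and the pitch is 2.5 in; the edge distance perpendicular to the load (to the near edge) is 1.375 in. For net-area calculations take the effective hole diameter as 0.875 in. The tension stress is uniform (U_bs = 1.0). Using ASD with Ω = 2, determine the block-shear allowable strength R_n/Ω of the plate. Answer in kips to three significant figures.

75.5 kips

Shear plane L_v = 1.375 + 2·2.5 = 6.375 in; A_gv = 6.375 × 0.625 = 3.984 in².
A_nv = (6.375 − 2.5·0.875) × 0.625 = 2.617 in².
A_nt = (1.375 − 0.5·0.875) × 0.625 = 0.5859 in².
0.6 F_u A_nv = 109.9 kips; 0.6 F_y A_gv = 119.5 kips → shear rupture governs the shear term.
R_n = 109.9 + 1.0 × 70 × 0.5859 = 150.9 kips.
Allowable strength R_n/Ω = 150.9 / 2 = 75.5 kips.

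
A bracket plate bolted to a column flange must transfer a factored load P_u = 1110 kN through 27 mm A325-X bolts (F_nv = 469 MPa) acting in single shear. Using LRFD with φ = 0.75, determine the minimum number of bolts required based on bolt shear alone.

A_b = π·27²/4 = 572.6 mm².
Per-bolt design strength φR_n = 0.75 × 469 × 572.6 × 1 / 1000 = 201.4 kN.
n ≥ 1110 / 201.4 = 5.512 → use 6 bolts.

6 bolts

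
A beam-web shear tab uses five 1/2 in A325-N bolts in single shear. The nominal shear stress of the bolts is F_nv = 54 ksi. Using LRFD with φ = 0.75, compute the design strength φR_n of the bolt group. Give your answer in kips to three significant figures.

39.8 kips

A_b = π × 0.5² / 4 = 0.1963 in².
R_n = F_nv · A_b · n · n_s = 54 × 0.1963 × 5 × 1 = 53.01 kips.
Design strength φR_n = 0.75 × 53.01 = 39.8 kips.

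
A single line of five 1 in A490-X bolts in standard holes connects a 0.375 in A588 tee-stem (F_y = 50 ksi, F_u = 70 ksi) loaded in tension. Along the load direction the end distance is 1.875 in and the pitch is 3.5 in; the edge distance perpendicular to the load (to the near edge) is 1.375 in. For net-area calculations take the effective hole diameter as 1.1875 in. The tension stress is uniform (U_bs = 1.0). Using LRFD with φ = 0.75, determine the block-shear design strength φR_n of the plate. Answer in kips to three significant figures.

140 kips

Shear plane L_v = 1.875 + 4·3.5 = 15.88 in; A_gv = 15.88 × 0.375 = 5.953 in².
A_nv = (15.88 − 4.5·1.1875) × 0.375 = 3.949 in².
A_nt = (1.375 − 0.5·1.1875) × 0.375 = 0.293 in².
0.6 F_u A_nv = 165.9 kips; 0.6 F_y A_gv = 178.6 kips → shear rupture governs the shear term.
R_n = 165.9 + 1.0 × 70 × 0.293 = 186.4 kips.
Design strength φR_n = 0.75 × 186.4 = 140 kips.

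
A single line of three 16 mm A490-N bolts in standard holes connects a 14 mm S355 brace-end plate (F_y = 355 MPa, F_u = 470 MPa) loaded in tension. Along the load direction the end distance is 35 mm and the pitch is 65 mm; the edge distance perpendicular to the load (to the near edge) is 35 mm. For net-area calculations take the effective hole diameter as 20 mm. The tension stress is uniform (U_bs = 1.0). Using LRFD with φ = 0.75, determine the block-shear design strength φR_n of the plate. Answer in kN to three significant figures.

Shear plane L_v = 35 + 2·65 = 165 mm; A_gv = 165 × 14 = 2310 mm².
A_nv = (165 − 2.5·20) × 14 = 1610 mm².
A_nt = (35 − 0.5·20) × 14 = 350 mm².
0.6 F_u A_nv = 454 kN; 0.6 F_y A_gv = 492 kN → shear rupture governs the shear term.
R_n = 454 + 1.0 × 470 × 350 / 1000 = 618.5 kN.
Design strength φR_n = 0.75 × 618.5 = 464 kN.

464 kN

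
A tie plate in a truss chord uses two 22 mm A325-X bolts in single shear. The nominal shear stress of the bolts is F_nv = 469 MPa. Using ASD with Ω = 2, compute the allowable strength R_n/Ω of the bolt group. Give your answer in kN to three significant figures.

178 kN

A_b = π × 22² / 4 = 380.1 mm².
R_n = F_nv · A_b · n · n_s = 469 × 380.1 × 2 × 1 / 1000 = 356.6 kN.
Allowable strength R_n/Ω = 356.6 / 2 = 178 kN.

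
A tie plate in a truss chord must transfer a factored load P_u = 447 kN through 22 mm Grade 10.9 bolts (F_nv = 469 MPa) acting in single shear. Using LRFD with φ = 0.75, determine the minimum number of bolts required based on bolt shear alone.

A_b = π·22²/4 = 380.1 mm².
Per-bolt design strength φR_n = 0.75 × 469 × 380.1 × 1 / 1000 = 133.7 kN.
n ≥ 447 / 133.7 = 3.343 → use 4 bolts.

4 bolts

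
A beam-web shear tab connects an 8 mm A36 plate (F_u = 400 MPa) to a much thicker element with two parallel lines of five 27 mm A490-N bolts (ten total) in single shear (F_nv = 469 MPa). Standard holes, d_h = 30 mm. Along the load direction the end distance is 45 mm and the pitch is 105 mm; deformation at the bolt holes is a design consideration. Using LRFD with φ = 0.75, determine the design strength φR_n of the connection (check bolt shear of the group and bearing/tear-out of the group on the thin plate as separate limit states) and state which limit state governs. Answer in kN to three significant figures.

1420 kN (bearing governs)

Bolt shear: A_b = π·27²/4 = 572.6 mm²; R_n = 469 × 572.6 × 10 × 1 / 1000 = 2685 kN → 0.75 × 2685 = 2010 kN.
Bearing (1.2 l_c t F_u ≤ 2.4 d t F_u): upper limit = 2.4·27·8·400 / 1000 = 207.4 kN.
  Edge l_c = 45 − 30/2 = 30 → r_n = 115.2 kN; interior l_c = 105 − 30 = 75 → r_n = 207.4 kN.
  R_n,bearing = 2·115.2 + 8·207.4 = 1889 kN → 0.75 × 1889 = 1420 kN.
Bearing governs: 1420 kN.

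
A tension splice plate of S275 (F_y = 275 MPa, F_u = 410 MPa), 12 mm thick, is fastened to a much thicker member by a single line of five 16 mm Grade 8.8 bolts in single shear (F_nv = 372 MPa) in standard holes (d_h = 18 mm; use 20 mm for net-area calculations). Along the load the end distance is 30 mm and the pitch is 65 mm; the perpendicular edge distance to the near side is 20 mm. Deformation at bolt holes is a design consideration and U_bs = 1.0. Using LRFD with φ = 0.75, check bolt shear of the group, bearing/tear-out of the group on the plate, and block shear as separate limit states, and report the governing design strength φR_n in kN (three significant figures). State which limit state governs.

280 kN (bolt shear governs)

Bolt shear: A_b = π·16²/4 = 201.1 mm²; R_n = 372 × 201.1 × 5 × 1 / 1000 = 374 kN → 0.75 × 374 = 280 kN.
Bearing: edge l_c = 21, r_n = 124 kN; interior l_c = 47, r_n = 188.9 kN; R_n = 124 + 4·188.9 = 879.7 kN → 660 kN.
Block shear: A_gv = 3480, A_nv = 2400, A_nt = 120 mm²; R_n = min(0.6F_uA_nv, 0.6F_yA_gv) + U_bs·F_u·A_nt = 623.4 kN → 468 kN.
Bolt shear governs: 280 kN.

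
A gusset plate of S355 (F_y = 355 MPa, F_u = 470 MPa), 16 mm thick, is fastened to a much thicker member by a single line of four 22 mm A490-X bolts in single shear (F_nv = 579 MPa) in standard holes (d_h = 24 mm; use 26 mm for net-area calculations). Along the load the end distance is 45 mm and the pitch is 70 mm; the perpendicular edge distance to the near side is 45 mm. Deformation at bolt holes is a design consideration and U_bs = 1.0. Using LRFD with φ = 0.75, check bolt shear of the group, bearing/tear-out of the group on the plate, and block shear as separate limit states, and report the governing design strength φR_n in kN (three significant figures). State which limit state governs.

Bolt shear: A_b = π·22²/4 = 380.1 mm²; R_n = 579 × 380.1 × 4 × 1 / 1000 = 880.4 kN → 0.75 × 880.4 = 660 kN.
Bearing: edge l_c = 33, r_n = 297.8 kN; interior l_c = 46, r_n = 397.1 kN; R_n = 297.8 + 3·397.1 = 1489 kN → 1120 kN.
Block shear: A_gv = 4080, A_nv = 2624, A_nt = 512 mm²; R_n = min(0.6F_uA_nv, 0.6F_yA_gv) + U_bs·F_u·A_nt = 980.6 kN → 735 kN.
Bolt shear governs: 660 kN.

660 kN (bolt shear governs)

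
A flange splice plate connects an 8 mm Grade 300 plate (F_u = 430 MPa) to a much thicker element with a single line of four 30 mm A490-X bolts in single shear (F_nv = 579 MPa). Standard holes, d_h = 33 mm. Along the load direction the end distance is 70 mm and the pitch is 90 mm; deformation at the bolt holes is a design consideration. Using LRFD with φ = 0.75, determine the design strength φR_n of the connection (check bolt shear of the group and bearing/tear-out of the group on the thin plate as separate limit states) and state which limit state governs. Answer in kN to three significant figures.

695 kN (bearing governs)

Bolt shear: A_b = π·30²/4 = 706.9 mm²; R_n = 579 × 706.9 × 4 × 1 / 1000 = 1637 kN → 0.75 × 1637 = 1230 kN.
Bearing (1.2 l_c t F_u ≤ 2.4 d t F_u): upper limit = 2.4·30·8·430 / 1000 = 247.7 kN.
  Edge l_c = 70 − 33/2 = 53.5 → r_n = 220.8 kN; interior l_c = 90 − 33 = 57 → r_n = 235.3 kN.
  R_n,bearing = 1·220.8 + 3·235.3 = 926.7 kN → 0.75 × 926.7 = 695 kN.
Bearing governs: 695 kN.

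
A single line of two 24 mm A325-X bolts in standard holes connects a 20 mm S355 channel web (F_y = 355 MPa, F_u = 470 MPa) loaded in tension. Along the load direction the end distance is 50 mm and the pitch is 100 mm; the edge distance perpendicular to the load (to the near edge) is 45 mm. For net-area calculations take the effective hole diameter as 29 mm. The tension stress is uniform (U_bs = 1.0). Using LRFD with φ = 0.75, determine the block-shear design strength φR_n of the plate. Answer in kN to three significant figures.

666 kN

Shear plane L_v = 50 + 1·100 = 150 mm; A_gv = 150 × 20 = 3000 mm².
A_nv = (150 − 1.5·29) × 20 = 2130 mm².
A_nt = (45 − 0.5·29) × 20 = 610 mm².
0.6 F_u A_nv = 600.7 kN; 0.6 F_y A_gv = 639 kN → shear rupture governs the shear term.
R_n = 600.7 + 1.0 × 470 × 610 / 1000 = 887.4 kN.
Design strength φR_n = 0.75 × 887.4 = 666 kN.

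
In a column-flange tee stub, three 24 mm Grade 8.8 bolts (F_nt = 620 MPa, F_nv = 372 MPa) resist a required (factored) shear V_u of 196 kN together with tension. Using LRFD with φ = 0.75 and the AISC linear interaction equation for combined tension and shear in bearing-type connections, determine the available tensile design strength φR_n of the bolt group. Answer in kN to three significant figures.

494 kN

A_b = π·24²/4 = 452.4 mm²; f_rv = 196 × 1000 / (3 × 452.4) = 144.4 MPa.
F'_nt = 1.3 F_nt − (F_nt / φF_nv) f_rv = 1.3·620 − (620/(0.75·372))·144.4 = 485.1 MPa, capped at F_nt → F'_nt = 485.1 MPa.
R_n = F'_nt · A_b · n = 485.1 × 452.4 × 3 / 1000 = 658.3 kN.
Design strength φR_n = 0.75 × 658.3 = 494 kN.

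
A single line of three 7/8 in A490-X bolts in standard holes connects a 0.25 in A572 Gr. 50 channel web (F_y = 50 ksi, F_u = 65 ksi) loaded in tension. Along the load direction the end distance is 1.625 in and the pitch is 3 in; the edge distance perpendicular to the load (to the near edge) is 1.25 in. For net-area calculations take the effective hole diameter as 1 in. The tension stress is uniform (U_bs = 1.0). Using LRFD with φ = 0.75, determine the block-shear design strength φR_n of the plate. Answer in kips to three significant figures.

46.6 kips

Shear plane L_v = 1.625 + 2·3 = 7.625 in; A_gv = 7.625 × 0.25 = 1.906 in².
A_nv = (7.625 − 2.5·1) × 0.25 = 1.281 in².
A_nt = (1.25 − 0.5·1) × 0.25 = 0.1875 in².
0.6 F_u A_nv = 49.97 kips; 0.6 F_y A_gv = 57.19 kips → shear rupture governs the shear term.
R_n = 49.97 + 1.0 × 65 × 0.1875 = 62.16 kips.
Design strength φR_n = 0.75 × 62.16 = 46.6 kips.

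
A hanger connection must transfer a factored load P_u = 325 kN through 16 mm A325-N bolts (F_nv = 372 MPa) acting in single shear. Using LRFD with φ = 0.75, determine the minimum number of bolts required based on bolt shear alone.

6 bolts

A_b = π·16²/4 = 201.1 mm².
Per-bolt design strength φR_n = 0.75 × 372 × 201.1 × 1 / 1000 = 56.1 kN.
n ≥ 325 / 56.1 = 5.794 → use 6 bolts.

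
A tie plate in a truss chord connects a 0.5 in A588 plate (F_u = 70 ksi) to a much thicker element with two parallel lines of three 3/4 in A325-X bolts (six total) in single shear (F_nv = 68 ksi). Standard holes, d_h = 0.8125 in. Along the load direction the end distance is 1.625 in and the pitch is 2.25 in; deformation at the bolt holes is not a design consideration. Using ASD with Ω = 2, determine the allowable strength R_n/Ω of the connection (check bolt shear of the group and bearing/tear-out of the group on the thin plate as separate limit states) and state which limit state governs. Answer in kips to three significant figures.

Bolt shear: A_b = π·0.75²/4 = 0.4418 in²; R_n = 68 × 0.4418 × 6 × 1 = 180.2 kips → 180.2 / 2 = 90.1 kips.
Bearing (1.5 l_c t F_u ≤ 3.0 d t F_u): upper limit = 3.0·0.75·0.5·70 = 78.75 kips.
  Edge l_c = 1.625 − 0.8125/2 = 1.219 → r_n = 63.98 kips; interior l_c = 2.25 − 0.8125 = 1.438 → r_n = 75.47 kips.
  R_n,bearing = 2·63.98 + 4·75.47 = 429.8 kips → 429.8 / 2 = 215 kips.
Bolt shear governs: 90.1 kips.

90.1 kips (bolt shear governs)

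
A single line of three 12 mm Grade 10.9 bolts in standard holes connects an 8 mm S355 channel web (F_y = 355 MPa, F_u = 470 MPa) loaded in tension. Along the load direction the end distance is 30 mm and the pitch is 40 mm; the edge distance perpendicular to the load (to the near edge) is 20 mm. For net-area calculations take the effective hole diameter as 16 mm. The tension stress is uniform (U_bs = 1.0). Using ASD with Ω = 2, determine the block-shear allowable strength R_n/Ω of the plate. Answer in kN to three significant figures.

102 kN

Shear plane L_v = 30 + 2·40 = 110 mm; A_gv = 110 × 8 = 880 mm².
A_nv = (110 − 2.5·16) × 8 = 560 mm².
A_nt = (20 − 0.5·16) × 8 = 96 mm².
0.6 F_u A_nv = 157.9 kN; 0.6 F_y A_gv = 187.4 kN → shear rupture governs the shear term.
R_n = 157.9 + 1.0 × 470 × 96 / 1000 = 203 kN.
Allowable strength R_n/Ω = 203 / 2 = 102 kN.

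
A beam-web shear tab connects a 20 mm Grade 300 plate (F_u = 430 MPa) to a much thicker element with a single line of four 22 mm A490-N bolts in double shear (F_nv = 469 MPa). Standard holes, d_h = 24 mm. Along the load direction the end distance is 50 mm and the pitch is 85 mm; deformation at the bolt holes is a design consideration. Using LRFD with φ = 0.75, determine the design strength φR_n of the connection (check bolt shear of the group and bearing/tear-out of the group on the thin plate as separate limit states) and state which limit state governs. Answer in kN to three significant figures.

Bolt shear: A_b = π·22²/4 = 380.1 mm²; R_n = 469 × 380.1 × 4 × 2 / 1000 = 1426 kN → 0.75 × 1426 = 1070 kN.
Bearing (1.2 l_c t F_u ≤ 2.4 d t F_u): upper limit = 2.4·22·20·430 / 1000 = 454.1 kN.
  Edge l_c = 50 − 24/2 = 38 → r_n = 392.2 kN; interior l_c = 85 − 24 = 61 → r_n = 454.1 kN.
  R_n,bearing = 1·392.2 + 3·454.1 = 1754 kN → 0.75 × 1754 = 1320 kN.
Bolt shear governs: 1070 kN.

1070 kN (bolt shear governs)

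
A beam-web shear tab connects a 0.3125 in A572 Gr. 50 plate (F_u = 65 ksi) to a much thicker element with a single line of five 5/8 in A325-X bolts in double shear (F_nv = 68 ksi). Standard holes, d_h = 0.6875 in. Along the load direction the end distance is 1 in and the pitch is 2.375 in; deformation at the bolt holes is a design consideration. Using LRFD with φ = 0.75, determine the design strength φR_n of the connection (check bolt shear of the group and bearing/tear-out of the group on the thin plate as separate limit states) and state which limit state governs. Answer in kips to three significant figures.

103 kips (bearing governs)

Bolt shear: A_b = π·0.625²/4 = 0.3068 in²; R_n = 68 × 0.3068 × 5 × 2 = 208.6 kips → 0.75 × 208.6 = 156 kips.
Bearing (1.2 l_c t F_u ≤ 2.4 d t F_u): upper limit = 2.4·0.625·0.3125·65 = 30.47 kips.
  Edge l_c = 1 − 0.6875/2 = 0.6562 → r_n = 16 kips; interior l_c = 2.375 − 0.6875 = 1.688 → r_n = 30.47 kips.
  R_n,bearing = 1·16 + 4·30.47 = 137.9 kips → 0.75 × 137.9 = 103 kips.
Bearing governs: 103 kips.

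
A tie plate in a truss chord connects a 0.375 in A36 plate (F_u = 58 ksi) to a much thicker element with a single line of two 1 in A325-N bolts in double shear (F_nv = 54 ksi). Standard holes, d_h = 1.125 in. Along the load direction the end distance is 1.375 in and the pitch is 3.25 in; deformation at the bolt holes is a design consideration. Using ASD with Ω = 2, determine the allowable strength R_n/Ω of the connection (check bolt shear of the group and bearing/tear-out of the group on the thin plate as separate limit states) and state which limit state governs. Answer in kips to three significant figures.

Bolt shear: A_b = π·1²/4 = 0.7854 in²; R_n = 54 × 0.7854 × 2 × 2 = 169.6 kips → 169.6 / 2 = 84.8 kips.
Bearing (1.2 l_c t F_u ≤ 2.4 d t F_u): upper limit = 2.4·1·0.375·58 = 52.2 kips.
  Edge l_c = 1.375 − 1.125/2 = 0.8125 → r_n = 21.21 kips; interior l_c = 3.25 − 1.125 = 2.125 → r_n = 52.2 kips.
  R_n,bearing = 1·21.21 + 1·52.2 = 73.41 kips → 73.41 / 2 = 36.7 kips.
Bearing governs: 36.7 kips.

36.7 kips (bearing governs)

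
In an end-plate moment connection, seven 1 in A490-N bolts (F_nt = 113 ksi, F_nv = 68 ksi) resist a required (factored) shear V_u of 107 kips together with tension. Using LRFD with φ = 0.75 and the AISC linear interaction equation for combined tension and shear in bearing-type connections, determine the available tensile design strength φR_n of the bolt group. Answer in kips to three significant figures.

A_b = π·1²/4 = 0.7854 in²; f_rv = 107 / (7 × 0.7854) = 19.46 ksi.
F'_nt = 1.3 F_nt − (F_nt / φF_nv) f_rv = 1.3·113 − (113/(0.75·68))·19.46 = 103.8 ksi, capped at F_nt → F'_nt = 103.8 ksi.
R_n = F'_nt · A_b · n = 103.8 × 0.7854 × 7 = 570.5 kips.
Design strength φR_n = 0.75 × 570.5 = 428 kips.

428 kips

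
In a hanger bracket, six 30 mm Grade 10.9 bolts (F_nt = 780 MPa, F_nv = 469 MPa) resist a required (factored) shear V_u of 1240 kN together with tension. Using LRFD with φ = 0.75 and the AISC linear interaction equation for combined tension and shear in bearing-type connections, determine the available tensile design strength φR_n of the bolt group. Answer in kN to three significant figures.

1160 kN

A_b = π·30²/4 = 706.9 mm²; f_rv = 1240 × 1000 / (6 × 706.9) = 292.4 MPa.
F'_nt = 1.3 F_nt − (F_nt / φF_nv) f_rv = 1.3·780 − (780/(0.75·469))·292.4 = 365.7 MPa, capped at F_nt → F'_nt = 365.7 MPa.
R_n = F'_nt · A_b · n = 365.7 × 706.9 × 6 / 1000 = 1551 kN.
Design strength φR_n = 0.75 × 1551 = 1160 kN.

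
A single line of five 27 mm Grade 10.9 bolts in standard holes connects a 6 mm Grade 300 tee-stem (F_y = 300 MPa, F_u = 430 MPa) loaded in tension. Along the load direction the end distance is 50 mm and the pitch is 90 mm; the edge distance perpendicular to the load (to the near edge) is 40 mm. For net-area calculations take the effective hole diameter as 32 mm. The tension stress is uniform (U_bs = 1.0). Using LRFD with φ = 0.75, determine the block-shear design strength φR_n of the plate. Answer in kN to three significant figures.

355 kN

Shear plane L_v = 50 + 4·90 = 410 mm; A_gv = 410 × 6 = 2460 mm².
A_nv = (410 − 4.5·32) × 6 = 1596 mm².
A_nt = (40 − 0.5·32) × 6 = 144 mm².
0.6 F_u A_nv = 411.8 kN; 0.6 F_y A_gv = 442.8 kN → shear rupture governs the shear term.
R_n = 411.8 + 1.0 × 430 × 144 / 1000 = 473.7 kN.
Design strength φR_n = 0.75 × 473.7 = 355 kN.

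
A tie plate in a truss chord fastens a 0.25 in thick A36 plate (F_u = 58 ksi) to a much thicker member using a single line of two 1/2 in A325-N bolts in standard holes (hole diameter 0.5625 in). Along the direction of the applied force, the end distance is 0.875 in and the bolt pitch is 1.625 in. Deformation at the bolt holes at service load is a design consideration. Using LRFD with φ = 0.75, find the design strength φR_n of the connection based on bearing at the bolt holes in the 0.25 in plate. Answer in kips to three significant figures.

Per bolt r_n = 1.2 l_c t F_u ≤ 2.4 d t F_u; upper limit = 2.4 × 0.5 × 0.25 × 58 = 17.4 kips.
Edge bolt: l_c = 0.875 − 0.5625/2 = 0.5938 in → 1.2 × 0.5938 × 0.25 × 58 = 10.33 → r_n = 10.33 kips.
Interior bolts: l_c = 1.625 − 0.5625 = 1.062 in → 1.2 × 1.062 × 0.25 × 58 = 18.49 → r_n = 17.4 kips.
R_n = 1 × 10.33 + 1 × 17.4 = 27.73 kips.
Design strength φR_n = 0.75 × 27.73 = 20.8 kips.

20.8 kips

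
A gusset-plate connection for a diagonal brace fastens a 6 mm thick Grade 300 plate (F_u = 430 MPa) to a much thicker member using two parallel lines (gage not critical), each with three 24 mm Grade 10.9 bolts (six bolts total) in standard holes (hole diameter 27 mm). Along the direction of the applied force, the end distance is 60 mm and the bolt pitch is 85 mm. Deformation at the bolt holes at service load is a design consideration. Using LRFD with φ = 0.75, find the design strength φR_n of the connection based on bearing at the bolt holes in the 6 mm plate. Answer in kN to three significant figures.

Per bolt r_n = 1.2 l_c t F_u ≤ 2.4 d t F_u; upper limit = 2.4 × 24 × 6 × 430 / 1000 = 148.6 kN.
Edge bolt: l_c = 60 − 27/2 = 46.5 mm → 1.2 × 46.5 × 6 × 430 / 1000 = 144 → r_n = 144 kN.
Interior bolts: l_c = 85 − 27 = 58 mm → 1.2 × 58 × 6 × 430 / 1000 = 179.6 → r_n = 148.6 kN.
R_n = 2 × 144 + 4 × 148.6 = 882.4 kN.
Design strength φR_n = 0.75 × 882.4 = 662 kN.

662 kN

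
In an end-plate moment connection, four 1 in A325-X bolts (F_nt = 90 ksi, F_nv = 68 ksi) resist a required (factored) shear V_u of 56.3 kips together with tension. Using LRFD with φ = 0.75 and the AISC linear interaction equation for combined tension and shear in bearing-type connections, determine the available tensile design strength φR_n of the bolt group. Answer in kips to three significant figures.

201 kips

A_b = π·1²/4 = 0.7854 in²; f_rv = 56.3 / (4 × 0.7854) = 17.92 ksi.
F'_nt = 1.3 F_nt − (F_nt / φF_nv) f_rv = 1.3·90 − (90/(0.75·68))·17.92 = 85.37 ksi, capped at F_nt → F'_nt = 85.37 ksi.
R_n = F'_nt · A_b · n = 85.37 × 0.7854 × 4 = 268.2 kips.
Design strength φR_n = 0.75 × 268.2 = 201 kips.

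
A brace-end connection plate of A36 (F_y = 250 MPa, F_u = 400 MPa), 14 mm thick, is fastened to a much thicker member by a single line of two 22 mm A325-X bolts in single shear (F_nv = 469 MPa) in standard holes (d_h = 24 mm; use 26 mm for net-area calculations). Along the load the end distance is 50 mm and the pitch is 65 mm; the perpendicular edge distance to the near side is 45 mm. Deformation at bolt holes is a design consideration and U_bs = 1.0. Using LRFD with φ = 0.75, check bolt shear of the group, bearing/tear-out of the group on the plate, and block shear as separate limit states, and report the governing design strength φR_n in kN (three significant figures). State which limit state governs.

267 kN (bolt shear governs)

Bolt shear: A_b = π·22²/4 = 380.1 mm²; R_n = 469 × 380.1 × 2 × 1 / 1000 = 356.6 kN → 0.75 × 356.6 = 267 kN.
Bearing: edge l_c = 38, r_n = 255.4 kN; interior l_c = 41, r_n = 275.5 kN; R_n = 255.4 + 1·275.5 = 530.9 kN → 398 kN.
Block shear: A_gv = 1610, A_nv = 1064, A_nt = 448 mm²; R_n = min(0.6F_uA_nv, 0.6F_yA_gv) + U_bs·F_u·A_nt = 420.7 kN → 316 kN.
Bolt shear governs: 267 kN.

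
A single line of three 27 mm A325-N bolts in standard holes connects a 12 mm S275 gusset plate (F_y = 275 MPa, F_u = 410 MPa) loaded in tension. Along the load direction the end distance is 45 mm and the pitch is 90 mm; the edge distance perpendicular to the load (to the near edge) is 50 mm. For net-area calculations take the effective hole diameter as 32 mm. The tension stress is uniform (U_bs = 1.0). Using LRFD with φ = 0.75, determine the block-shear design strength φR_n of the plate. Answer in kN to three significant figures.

Shear plane L_v = 45 + 2·90 = 225 mm; A_gv = 225 × 12 = 2700 mm².
A_nv = (225 − 2.5·32) × 12 = 1740 mm².
A_nt = (50 − 0.5·32) × 12 = 408 mm².
0.6 F_u A_nv = 428 kN; 0.6 F_y A_gv = 445.5 kN → shear rupture governs the shear term.
R_n = 428 + 1.0 × 410 × 408 / 1000 = 595.3 kN.
Design strength φR_n = 0.75 × 595.3 = 446 kN.

446 kN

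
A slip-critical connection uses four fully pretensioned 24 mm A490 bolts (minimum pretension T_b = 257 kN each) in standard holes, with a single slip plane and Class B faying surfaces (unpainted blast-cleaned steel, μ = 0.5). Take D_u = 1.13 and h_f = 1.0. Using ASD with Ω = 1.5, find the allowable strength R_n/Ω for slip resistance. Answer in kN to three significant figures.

R_n = μ · D_u · h_f · T_b · n_s · n_b = 0.5 × 1.13 × 1.0 × 257 × 1 × 4 = 580.8 kN.
Allowable strength R_n/Ω = 580.8 / 1.5 = 387 kN.

387 kN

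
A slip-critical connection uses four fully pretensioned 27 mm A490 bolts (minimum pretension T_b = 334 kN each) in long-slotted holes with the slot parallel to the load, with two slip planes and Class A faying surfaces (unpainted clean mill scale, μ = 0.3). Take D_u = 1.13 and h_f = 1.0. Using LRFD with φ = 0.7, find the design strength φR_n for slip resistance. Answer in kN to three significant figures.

R_n = μ · D_u · h_f · T_b · n_s · n_b = 0.3 × 1.13 × 1.0 × 334 × 2 × 4 = 905.8 kN.
Design strength φR_n = 0.7 × 905.8 = 634 kN.

634 kN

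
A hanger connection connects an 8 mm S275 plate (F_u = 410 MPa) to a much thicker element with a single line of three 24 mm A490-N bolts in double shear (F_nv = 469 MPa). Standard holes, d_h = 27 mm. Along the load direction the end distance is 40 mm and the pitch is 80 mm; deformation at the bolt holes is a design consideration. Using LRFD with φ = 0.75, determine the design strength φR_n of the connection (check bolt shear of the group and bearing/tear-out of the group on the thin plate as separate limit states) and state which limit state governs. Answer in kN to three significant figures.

362 kN (bearing governs)

Bolt shear: A_b = π·24²/4 = 452.4 mm²; R_n = 469 × 452.4 × 3 × 2 / 1000 = 1273 kN → 0.75 × 1273 = 955 kN.
Bearing (1.2 l_c t F_u ≤ 2.4 d t F_u): upper limit = 2.4·24·8·410 / 1000 = 188.9 kN.
  Edge l_c = 40 − 27/2 = 26.5 → r_n = 104.3 kN; interior l_c = 80 − 27 = 53 → r_n = 188.9 kN.
  R_n,bearing = 1·104.3 + 2·188.9 = 482.2 kN → 0.75 × 482.2 = 362 kN.
Bearing governs: 362 kN.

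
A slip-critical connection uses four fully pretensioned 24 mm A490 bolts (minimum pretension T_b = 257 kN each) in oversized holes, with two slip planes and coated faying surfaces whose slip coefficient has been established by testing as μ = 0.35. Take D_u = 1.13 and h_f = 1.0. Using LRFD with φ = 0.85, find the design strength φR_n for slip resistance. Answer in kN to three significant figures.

R_n = μ · D_u · h_f · T_b · n_s · n_b = 0.35 × 1.13 × 1.0 × 257 × 2 × 4 = 813.1 kN.
Design strength φR_n = 0.85 × 813.1 = 691 kN.

691 kN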